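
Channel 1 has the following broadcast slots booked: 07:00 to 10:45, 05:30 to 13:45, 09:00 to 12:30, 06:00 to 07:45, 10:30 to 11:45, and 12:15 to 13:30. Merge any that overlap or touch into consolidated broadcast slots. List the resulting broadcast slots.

05:30-13:45

Sort by start: 05:30-13:45, 06:00-07:45, 07:00-10:45, 09:00-12:30, 10:30-11:45, 12:15-13:30.
06:00-07:45 overlaps/touches 05:30-13:45 → extend to 05:30-13:45.
07:00-10:45 overlaps/touches 05:30-13:45 → extend to 05:30-13:45.
09:00-12:30 overlaps/touches 05:30-13:45 → extend to 05:30-13:45.
10:30-11:45 overlaps/touches 05:30-13:45 → extend to 05:30-13:45.
12:15-13:30 overlaps/touches 05:30-13:45 → extend to 05:30-13:45.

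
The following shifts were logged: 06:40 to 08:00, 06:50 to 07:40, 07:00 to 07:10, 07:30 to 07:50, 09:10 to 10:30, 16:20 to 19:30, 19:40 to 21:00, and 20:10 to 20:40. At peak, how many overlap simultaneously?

At 07:00, 3 of the intervals are simultaneously active.
No point has more.

3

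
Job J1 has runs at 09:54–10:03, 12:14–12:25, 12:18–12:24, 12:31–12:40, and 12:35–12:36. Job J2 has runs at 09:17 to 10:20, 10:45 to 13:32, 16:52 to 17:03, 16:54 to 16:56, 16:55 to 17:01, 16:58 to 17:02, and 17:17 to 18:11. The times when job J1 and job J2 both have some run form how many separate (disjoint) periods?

A, merged: 09:54–10:03, 12:14–12:25, 12:31–12:40.
B, merged: 09:17–10:20, 10:45–13:32, 16:52–17:03, 17:17–18:11.
A ∩ B = 09:54–10:03, 12:14–12:25, 12:31–12:40.
That is 3 disjoint pieces.

3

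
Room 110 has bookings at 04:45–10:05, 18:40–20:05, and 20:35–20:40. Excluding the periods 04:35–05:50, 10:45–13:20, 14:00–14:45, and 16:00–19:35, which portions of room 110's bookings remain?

05:50-10:05, 19:35-20:05, 20:35-20:40

04:45-10:05 \ B = 05:50-10:05.
18:40-20:05 \ B = 19:35-20:05.
20:35-20:40: nothing removed.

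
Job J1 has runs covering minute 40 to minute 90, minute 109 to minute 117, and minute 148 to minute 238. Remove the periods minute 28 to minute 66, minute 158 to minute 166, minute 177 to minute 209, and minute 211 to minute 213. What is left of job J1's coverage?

minute 40 to minute 90 \ B = minute 66 to minute 90.
minute 109 to minute 117: nothing removed.
minute 148 to minute 238 \ B = minute 148 to minute 158, minute 166 to minute 177, minute 209 to minute 211, minute 213 to minute 238.

minute 66 to minute 90, minute 109 to minute 117, minute 148 to minute 158, minute 166 to minute 177, minute 209 to minute 211, minute 213 to minute 238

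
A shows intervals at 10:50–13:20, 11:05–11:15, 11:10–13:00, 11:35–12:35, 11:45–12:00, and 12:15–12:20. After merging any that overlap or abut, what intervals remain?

10:50-13:20

11:05-11:15 overlaps/touches 10:50-13:20 → extend to 10:50-13:20.
11:10-13:00 overlaps/touches 10:50-13:20 → extend to 10:50-13:20.
11:35-12:35 overlaps/touches 10:50-13:20 → extend to 10:50-13:20.
11:45-12:00 overlaps/touches 10:50-13:20 → extend to 10:50-13:20.
12:15-12:20 overlaps/touches 10:50-13:20 → extend to 10:50-13:20.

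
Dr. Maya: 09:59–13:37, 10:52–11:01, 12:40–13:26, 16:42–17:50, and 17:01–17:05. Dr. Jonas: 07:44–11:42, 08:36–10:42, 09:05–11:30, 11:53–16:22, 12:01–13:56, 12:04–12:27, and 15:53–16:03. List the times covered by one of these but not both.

First set merges to 09:59–13:37, 16:42–17:50.
Second set merges to 07:44–11:42, 11:53–16:22.
A \ B = 11:42–11:53, 16:42–17:50.
B \ A = 07:44–09:59, 13:37–16:22.
Union of the two gives the symmetric difference.

07:44–09:59, 11:42–11:53, 13:37–16:22, 16:42–17:50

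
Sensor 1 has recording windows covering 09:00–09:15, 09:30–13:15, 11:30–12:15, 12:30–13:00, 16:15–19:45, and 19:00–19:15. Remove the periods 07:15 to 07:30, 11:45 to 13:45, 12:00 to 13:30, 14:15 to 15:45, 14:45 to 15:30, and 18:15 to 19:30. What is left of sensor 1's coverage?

09:00-09:15, 09:30-11:45, 16:15-18:15, 19:30-19:45

Merge the first list: 09:00-09:15, 09:30-13:15, 16:15-19:45.
Merge the second list: 07:15-07:30, 11:45-13:45, 14:15-15:45, 18:15-19:30.
09:00-09:15: nothing removed.
09:30-13:15 \ B = 09:30-11:45.
16:15-19:45 \ B = 16:15-18:15, 19:30-19:45.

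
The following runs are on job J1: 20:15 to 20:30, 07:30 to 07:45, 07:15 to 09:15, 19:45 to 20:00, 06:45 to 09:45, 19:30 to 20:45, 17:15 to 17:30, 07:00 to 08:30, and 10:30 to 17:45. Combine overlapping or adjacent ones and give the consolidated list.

Sort by start: 06:45–09:45, 07:00–08:30, 07:15–09:15, 07:30–07:45, 10:30–17:45, 17:15–17:30, 19:30–20:45, 19:45–20:00, 20:15–20:30.
07:00–08:30 overlaps/touches 06:45–09:45 → extend to 06:45–09:45.
07:15–09:15 overlaps/touches 06:45–09:45 → extend to 06:45–09:45.
07:30–07:45 overlaps/touches 06:45–09:45 → extend to 06:45–09:45.
10:30–17:45 is disjoint → start new block.
17:15–17:30 overlaps/touches 10:30–17:45 → extend to 10:30–17:45.
19:30–20:45 is disjoint → start new block.
19:45–20:00 overlaps/touches 19:30–20:45 → extend to 19:30–20:45.
20:15–20:30 overlaps/touches 19:30–20:45 → extend to 19:30–20:45.

06:45–09:45, 10:30–17:45, 19:30–20:45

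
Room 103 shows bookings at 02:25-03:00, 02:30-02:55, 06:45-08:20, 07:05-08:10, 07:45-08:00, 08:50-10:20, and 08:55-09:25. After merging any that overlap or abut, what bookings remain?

02:25-03:00, 06:45-08:20, 08:50-10:20

02:30-02:55 overlaps/touches 02:25-03:00 → extend to 02:25-03:00.
06:45-08:20 is disjoint → start new block.
07:05-08:10 overlaps/touches 06:45-08:20 → extend to 06:45-08:20.
07:45-08:00 overlaps/touches 06:45-08:20 → extend to 06:45-08:20.
08:50-10:20 is disjoint → start new block.
08:55-09:25 overlaps/touches 08:50-10:20 → extend to 08:50-10:20.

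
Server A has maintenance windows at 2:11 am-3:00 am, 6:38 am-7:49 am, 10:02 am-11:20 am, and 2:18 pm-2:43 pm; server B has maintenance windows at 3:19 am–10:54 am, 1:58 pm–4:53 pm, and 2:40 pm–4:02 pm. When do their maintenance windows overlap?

6:38 am–7:49 am, 10:02 am–10:54 am, 2:18 pm–2:43 pm

Second set merges to 3:19 am–10:54 am, 1:58 pm–4:53 pm.
2:11 am–3:00 am falls entirely outside B.
6:38 am–7:49 am overlaps B on 6:38 am–7:49 am.
10:02 am–11:20 am overlaps B on 10:02 am–10:54 am.
2:18 pm–2:43 pm overlaps B on 2:18 pm–2:43 pm.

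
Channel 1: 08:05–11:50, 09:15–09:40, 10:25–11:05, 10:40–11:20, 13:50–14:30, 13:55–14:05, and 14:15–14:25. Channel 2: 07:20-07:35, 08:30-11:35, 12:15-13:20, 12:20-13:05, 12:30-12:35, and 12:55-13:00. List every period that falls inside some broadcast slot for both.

08:30-11:35

Merge the first list: 08:05-11:50, 13:50-14:30.
Merge the second list: 07:20-07:35, 08:30-11:35, 12:15-13:20.
08:05-11:50 ∩ B → 08:30-11:35.
13:50-14:30 meets no B interval.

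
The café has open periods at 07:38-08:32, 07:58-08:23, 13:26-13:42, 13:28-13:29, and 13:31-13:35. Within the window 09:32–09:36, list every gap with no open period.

09:32-09:36

Covered (merged): 07:38-08:32, 13:26-13:42.
Complement within 09:32-09:36: 09:32-09:36.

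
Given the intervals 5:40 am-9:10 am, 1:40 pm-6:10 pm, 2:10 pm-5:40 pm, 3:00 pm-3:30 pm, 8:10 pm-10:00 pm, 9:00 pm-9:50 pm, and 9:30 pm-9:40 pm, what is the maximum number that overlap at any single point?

Walk the sorted start/end points keeping a running depth.
The depth first hits 3 at 3:00 pm.

3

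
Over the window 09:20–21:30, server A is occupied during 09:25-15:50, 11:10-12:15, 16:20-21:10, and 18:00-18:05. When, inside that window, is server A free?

09:20-09:25, 15:50-16:20, 21:10-21:30

The merged coverage is 09:25-15:50, 16:20-21:10.
Uncovered inside 09:20-21:30: 09:20-09:25, 15:50-16:20, 21:10-21:30.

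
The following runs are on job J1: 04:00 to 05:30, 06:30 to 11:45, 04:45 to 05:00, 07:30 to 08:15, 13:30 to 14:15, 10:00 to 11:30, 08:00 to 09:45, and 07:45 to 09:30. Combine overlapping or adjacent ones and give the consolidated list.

Sort by start: 04:00–05:30, 04:45–05:00, 06:30–11:45, 07:30–08:15, 07:45–09:30, 08:00–09:45, 10:00–11:30, 13:30–14:15.
04:45–05:00 overlaps/touches 04:00–05:30 → extend to 04:00–05:30.
06:30–11:45 is disjoint → start new block.
07:30–08:15 overlaps/touches 06:30–11:45 → extend to 06:30–11:45.
07:45–09:30 overlaps/touches 06:30–11:45 → extend to 06:30–11:45.
08:00–09:45 overlaps/touches 06:30–11:45 → extend to 06:30–11:45.
10:00–11:30 overlaps/touches 06:30–11:45 → extend to 06:30–11:45.
13:30–14:15 is disjoint → start new block.

04:00–05:30, 06:30–11:45, 13:30–14:15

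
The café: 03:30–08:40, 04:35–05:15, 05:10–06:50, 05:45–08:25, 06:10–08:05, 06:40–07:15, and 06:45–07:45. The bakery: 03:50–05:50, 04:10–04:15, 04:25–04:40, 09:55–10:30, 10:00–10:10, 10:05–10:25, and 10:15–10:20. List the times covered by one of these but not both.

First set merges to 03:30–08:40.
Second set merges to 03:50–05:50, 09:55–10:30.
A \ B = 03:30–03:50, 05:50–08:40.
B \ A = 09:55–10:30.
Union of the two gives the symmetric difference.

03:30–03:50, 05:50–08:40, 09:55–10:30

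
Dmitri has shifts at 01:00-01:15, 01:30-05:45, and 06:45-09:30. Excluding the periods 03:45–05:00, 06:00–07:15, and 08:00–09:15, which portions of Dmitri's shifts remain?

01:00–01:15, 01:30–03:45, 05:00–05:45, 07:15–08:00, 09:15–09:30

01:00–01:15: no B overlap → unchanged.
01:30–05:45 minus B → 01:30–03:45, 05:00–05:45.
06:45–09:30 minus B → 07:15–08:00, 09:15–09:30.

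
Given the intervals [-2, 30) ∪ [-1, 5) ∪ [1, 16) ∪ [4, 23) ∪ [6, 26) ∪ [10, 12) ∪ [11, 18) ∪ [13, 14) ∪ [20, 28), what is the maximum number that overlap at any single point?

6

Walk the sorted start/end points keeping a running depth.
The depth first hits 6 at 11.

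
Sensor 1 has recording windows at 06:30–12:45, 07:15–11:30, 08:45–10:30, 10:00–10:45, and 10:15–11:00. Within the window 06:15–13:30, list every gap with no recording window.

06:15–06:30, 12:45–13:30

The merged coverage is 06:30–12:45.
Complement within 06:15–13:30: 06:15–06:30, 12:45–13:30.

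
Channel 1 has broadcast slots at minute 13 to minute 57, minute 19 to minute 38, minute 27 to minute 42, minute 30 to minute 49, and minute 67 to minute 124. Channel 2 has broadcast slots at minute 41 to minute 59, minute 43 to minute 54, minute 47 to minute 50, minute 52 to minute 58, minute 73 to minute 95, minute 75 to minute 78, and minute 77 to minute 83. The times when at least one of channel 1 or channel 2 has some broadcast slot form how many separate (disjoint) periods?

2

A, merged: minute 13 to minute 57, minute 67 to minute 124.
B, merged: minute 41 to minute 59, minute 73 to minute 95.
A ∪ B = minute 13 to minute 59, minute 67 to minute 124.
That is 2 disjoint pieces.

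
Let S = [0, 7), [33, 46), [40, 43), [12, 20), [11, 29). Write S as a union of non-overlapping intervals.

Sort by start: [0, 7), [11, 29), [12, 20), [33, 46), [40, 43).
[11, 29) is disjoint → start new block.
[12, 20) overlaps/touches [11, 29) → extend to [11, 29).
[33, 46) is disjoint → start new block.
[40, 43) overlaps/touches [33, 46) → extend to [33, 46).

[0, 7) ∪ [11, 29) ∪ [33, 46)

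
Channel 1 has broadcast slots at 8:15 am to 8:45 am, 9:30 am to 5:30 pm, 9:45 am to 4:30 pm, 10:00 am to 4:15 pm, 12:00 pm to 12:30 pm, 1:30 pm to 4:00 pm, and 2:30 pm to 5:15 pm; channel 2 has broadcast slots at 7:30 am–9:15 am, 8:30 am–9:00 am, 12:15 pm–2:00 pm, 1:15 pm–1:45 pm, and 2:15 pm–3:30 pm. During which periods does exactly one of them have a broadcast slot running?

Merge the first list: 8:15 am–8:45 am, 9:30 am–5:30 pm.
Merge the second list: 7:30 am–9:15 am, 12:15 pm–2:00 pm, 2:15 pm–3:30 pm.
A but not B: 9:30 am–12:15 pm, 2:00 pm–2:15 pm, 3:30 pm–5:30 pm.
B but not A: 7:30 am–8:15 am, 8:45 am–9:15 am.
Combining gives A △ B.

7:30 am–8:15 am, 8:45 am–9:15 am, 9:30 am–12:15 pm, 2:00 pm–2:15 pm, 3:30 pm–5:30 pm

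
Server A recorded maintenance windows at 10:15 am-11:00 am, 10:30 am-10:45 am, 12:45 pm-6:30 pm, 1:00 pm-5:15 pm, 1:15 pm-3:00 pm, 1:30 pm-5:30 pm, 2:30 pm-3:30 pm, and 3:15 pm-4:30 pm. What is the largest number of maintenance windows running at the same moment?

5

Walk the sorted start/end points keeping a running depth.
The depth first hits 5 at 2:30 pm.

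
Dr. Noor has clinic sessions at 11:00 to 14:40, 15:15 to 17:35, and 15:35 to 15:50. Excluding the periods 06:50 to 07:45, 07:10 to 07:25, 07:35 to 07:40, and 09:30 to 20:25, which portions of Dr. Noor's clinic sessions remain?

none

A, merged: 11:00–14:40, 15:15–17:35.
B, merged: 06:50–07:45, 09:30–20:25.
11:00–14:40: fully covered by B → removed.
15:15–17:35: fully covered by B → removed.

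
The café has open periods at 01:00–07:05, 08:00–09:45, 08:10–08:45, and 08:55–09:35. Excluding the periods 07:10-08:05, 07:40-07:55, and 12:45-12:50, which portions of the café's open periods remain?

A, merged: 01:00-07:05, 08:00-09:45.
B, merged: 07:10-08:05, 12:45-12:50.
01:00-07:05: no B overlap → unchanged.
08:00-09:45 minus B → 08:05-09:45.

01:00-07:05, 08:05-09:45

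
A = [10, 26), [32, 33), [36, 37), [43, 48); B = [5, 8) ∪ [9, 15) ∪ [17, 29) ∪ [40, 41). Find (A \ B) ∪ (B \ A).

[5, 8) ∪ [9, 10) ∪ [15, 17) ∪ [26, 29) ∪ [32, 33) ∪ [36, 37) ∪ [40, 41) ∪ [43, 48)

A \ B = [15, 17), [32, 33), [36, 37), [43, 48).
B \ A = [5, 8), [9, 10), [26, 29), [40, 41).
Union of the two gives the symmetric difference.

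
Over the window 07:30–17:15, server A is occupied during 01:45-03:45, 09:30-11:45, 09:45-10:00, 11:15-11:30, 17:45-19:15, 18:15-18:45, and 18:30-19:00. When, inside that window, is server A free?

07:30-09:30, 11:45-17:15

After merging, the occupied span is 01:45-03:45, 09:30-11:45, 17:45-19:15.
Complement within 07:30-17:15: 07:30-09:30, 11:45-17:15.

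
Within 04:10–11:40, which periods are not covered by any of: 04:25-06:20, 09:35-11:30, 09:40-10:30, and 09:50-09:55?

04:10–04:25, 06:20–09:35, 11:30–11:40

The merged coverage is 04:25–06:20, 09:35–11:30.
Uncovered inside 04:10–11:40: 04:10–04:25, 06:20–09:35, 11:30–11:40.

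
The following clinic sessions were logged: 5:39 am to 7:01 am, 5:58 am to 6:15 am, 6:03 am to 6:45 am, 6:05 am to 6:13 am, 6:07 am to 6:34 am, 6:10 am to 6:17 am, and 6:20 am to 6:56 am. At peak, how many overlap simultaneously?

At 6:10 am, 6 of the intervals are simultaneously active.
No point has more.

6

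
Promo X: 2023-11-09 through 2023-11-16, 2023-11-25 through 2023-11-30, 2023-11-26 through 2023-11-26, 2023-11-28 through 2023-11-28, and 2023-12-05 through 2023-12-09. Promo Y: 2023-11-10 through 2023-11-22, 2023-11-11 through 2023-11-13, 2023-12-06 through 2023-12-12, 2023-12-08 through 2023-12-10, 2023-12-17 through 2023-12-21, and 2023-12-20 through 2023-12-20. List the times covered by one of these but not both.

2023-11-09 through 2023-11-09, 2023-11-17 through 2023-11-22, 2023-11-25 through 2023-11-30, 2023-12-05 through 2023-12-05, 2023-12-10 through 2023-12-12, 2023-12-17 through 2023-12-21

First set merges to 2023-11-09 through 2023-11-16, 2023-11-25 through 2023-11-30, 2023-12-05 through 2023-12-09.
Second set merges to 2023-11-10 through 2023-11-22, 2023-12-06 through 2023-12-12, 2023-12-17 through 2023-12-21.
A but not B: 2023-11-09 through 2023-11-09, 2023-11-25 through 2023-11-30, 2023-12-05 through 2023-12-05.
B but not A: 2023-11-17 through 2023-11-22, 2023-12-10 through 2023-12-12, 2023-12-17 through 2023-12-21.
Combining gives A △ B.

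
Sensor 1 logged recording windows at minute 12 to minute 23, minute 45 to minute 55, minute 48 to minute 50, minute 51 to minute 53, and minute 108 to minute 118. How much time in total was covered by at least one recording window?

Merged: minute 12 to minute 23, minute 45 to minute 55, minute 108 to minute 118.
Lengths: 11 minutes + 10 minutes + 10 minutes = 31 minutes.

31 minutes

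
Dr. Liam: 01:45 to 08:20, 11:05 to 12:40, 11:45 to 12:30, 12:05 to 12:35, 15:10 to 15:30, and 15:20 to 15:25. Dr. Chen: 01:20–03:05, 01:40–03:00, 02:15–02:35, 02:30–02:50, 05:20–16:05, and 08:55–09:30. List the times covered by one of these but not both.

01:20–01:45, 03:05–05:20, 08:20–11:05, 12:40–15:10, 15:30–16:05

Merge the first list: 01:45–08:20, 11:05–12:40, 15:10–15:30.
Merge the second list: 01:20–03:05, 05:20–16:05.
A \ B = 03:05–05:20.
B \ A = 01:20–01:45, 08:20–11:05, 12:40–15:10, 15:30–16:05.
Union of the two gives the symmetric difference.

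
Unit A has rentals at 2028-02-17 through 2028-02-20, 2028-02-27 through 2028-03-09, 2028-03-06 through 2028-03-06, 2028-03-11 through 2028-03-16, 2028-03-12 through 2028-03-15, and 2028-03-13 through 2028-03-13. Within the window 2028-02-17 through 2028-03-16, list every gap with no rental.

2028-02-21 through 2028-02-26, 2028-03-10 through 2028-03-10

The merged coverage is 2028-02-17 through 2028-02-20, 2028-02-27 through 2028-03-09, 2028-03-11 through 2028-03-16.
Complement within 2028-02-17 through 2028-03-16: 2028-02-21 through 2028-02-26, 2028-03-10 through 2028-03-10.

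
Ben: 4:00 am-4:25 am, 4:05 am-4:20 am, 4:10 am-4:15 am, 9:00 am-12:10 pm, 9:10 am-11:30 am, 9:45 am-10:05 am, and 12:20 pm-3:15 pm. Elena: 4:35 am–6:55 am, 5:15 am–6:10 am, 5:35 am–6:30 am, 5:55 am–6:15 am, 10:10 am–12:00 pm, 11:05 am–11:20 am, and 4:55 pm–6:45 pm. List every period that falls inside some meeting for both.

First set merges to 4:00 am-4:25 am, 9:00 am-12:10 pm, 12:20 pm-3:15 pm.
Second set merges to 4:35 am-6:55 am, 10:10 am-12:00 pm, 4:55 pm-6:45 pm.
4:00 am-4:25 am meets no B interval.
9:00 am-12:10 pm ∩ B → 10:10 am-12:00 pm.
12:20 pm-3:15 pm meets no B interval.

10:10 am-12:00 pm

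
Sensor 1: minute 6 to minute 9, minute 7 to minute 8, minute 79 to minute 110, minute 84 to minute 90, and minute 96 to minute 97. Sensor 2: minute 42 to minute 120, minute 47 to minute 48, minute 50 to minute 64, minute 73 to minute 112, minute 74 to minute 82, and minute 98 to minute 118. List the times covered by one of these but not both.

A, merged: minute 6 to minute 9, minute 79 to minute 110.
B, merged: minute 42 to minute 120.
A \ B = minute 6 to minute 9.
B \ A = minute 42 to minute 79, minute 110 to minute 120.
Union of the two gives the symmetric difference.

minute 6 to minute 9, minute 42 to minute 79, minute 110 to minute 120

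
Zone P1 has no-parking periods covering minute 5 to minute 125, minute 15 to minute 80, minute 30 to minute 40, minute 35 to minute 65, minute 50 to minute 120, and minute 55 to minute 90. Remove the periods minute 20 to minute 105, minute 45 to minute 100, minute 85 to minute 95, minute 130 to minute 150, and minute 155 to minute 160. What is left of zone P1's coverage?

minute 5 to minute 20, minute 105 to minute 125

First set merges to minute 5 to minute 125.
Second set merges to minute 20 to minute 105, minute 130 to minute 150, minute 155 to minute 160.
minute 5 to minute 125 \ B = minute 5 to minute 20, minute 105 to minute 125.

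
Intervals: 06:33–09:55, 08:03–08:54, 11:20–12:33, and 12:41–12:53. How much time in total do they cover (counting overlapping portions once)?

Merged: 06:33–09:55, 11:20–12:33, 12:41–12:53.
Lengths: 3 h 22 min + 1 h 13 min + 12 min = 4 h 47 min.

4 h 47 min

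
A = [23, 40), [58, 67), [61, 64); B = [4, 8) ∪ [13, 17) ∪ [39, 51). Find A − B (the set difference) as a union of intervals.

[23, 39) ∪ [58, 67)

First set merges to [23, 40), [58, 67).
[23, 40) minus B → [23, 39).
[58, 67): no B overlap → unchanged.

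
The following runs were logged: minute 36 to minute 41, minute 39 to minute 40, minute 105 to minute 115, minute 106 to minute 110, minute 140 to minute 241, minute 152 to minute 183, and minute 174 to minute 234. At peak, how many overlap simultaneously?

3

At minute 174, 3 of the intervals are simultaneously active.
No point has more.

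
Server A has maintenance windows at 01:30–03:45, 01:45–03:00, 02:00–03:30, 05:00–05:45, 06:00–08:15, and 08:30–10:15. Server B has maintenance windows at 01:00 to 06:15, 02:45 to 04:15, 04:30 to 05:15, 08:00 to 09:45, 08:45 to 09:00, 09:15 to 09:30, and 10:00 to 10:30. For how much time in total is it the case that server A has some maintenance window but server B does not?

A, merged: 01:30–03:45, 05:00–05:45, 06:00–08:15, 08:30–10:15.
B, merged: 01:00–06:15, 08:00–09:45, 10:00–10:30.
A \ B = 06:15–08:00, 09:45–10:00.
Total: 1 h 45 min + 15 min = 2 h.

2 h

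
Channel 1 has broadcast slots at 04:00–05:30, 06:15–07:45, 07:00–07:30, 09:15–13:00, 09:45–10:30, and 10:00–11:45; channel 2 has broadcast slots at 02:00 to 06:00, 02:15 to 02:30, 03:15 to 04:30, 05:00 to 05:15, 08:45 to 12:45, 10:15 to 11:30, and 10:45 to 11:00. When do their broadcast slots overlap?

04:00–05:30, 09:15–12:45

First set merges to 04:00–05:30, 06:15–07:45, 09:15–13:00.
Second set merges to 02:00–06:00, 08:45–12:45.
04:00–05:30 ∩ B → 04:00–05:30.
06:15–07:45 meets no B interval.
09:15–13:00 ∩ B → 09:15–12:45.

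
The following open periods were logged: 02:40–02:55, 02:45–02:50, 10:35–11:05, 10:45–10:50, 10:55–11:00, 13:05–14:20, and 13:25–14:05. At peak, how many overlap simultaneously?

2

At 02:45, 2 of the intervals are simultaneously active.
No point has more.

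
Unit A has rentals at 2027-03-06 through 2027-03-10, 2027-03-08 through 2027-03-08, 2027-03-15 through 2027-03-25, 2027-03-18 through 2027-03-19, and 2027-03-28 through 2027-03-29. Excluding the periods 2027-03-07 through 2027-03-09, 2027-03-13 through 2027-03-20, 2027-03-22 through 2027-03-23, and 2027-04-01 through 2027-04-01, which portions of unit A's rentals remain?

2027-03-06 through 2027-03-06, 2027-03-10 through 2027-03-10, 2027-03-21 through 2027-03-21, 2027-03-24 through 2027-03-25, 2027-03-28 through 2027-03-29

Merge the first list: 2027-03-06 through 2027-03-10, 2027-03-15 through 2027-03-25, 2027-03-28 through 2027-03-29.
2027-03-06 through 2027-03-10 minus B → 2027-03-06 through 2027-03-06, 2027-03-10 through 2027-03-10.
2027-03-15 through 2027-03-25 minus B → 2027-03-21 through 2027-03-21, 2027-03-24 through 2027-03-25.
2027-03-28 through 2027-03-29: no B overlap → unchanged.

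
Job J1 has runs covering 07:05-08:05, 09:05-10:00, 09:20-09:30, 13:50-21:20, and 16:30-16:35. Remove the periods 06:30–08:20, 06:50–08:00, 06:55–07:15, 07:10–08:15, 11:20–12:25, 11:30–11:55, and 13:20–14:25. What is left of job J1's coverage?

Merge the first list: 07:05–08:05, 09:05–10:00, 13:50–21:20.
Merge the second list: 06:30–08:20, 11:20–12:25, 13:20–14:25.
07:05–08:05: fully covered by B → removed.
09:05–10:00: no B overlap → unchanged.
13:50–21:20 minus B → 14:25–21:20.

09:05–10:00, 14:25–21:20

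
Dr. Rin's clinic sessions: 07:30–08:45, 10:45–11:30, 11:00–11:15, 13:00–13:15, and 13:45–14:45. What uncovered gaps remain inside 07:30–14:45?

After merging, the occupied span is 07:30–08:45, 10:45–11:30, 13:00–13:15, 13:45–14:45.
Gaps within 07:30–14:45: 08:45–10:45, 11:30–13:00, 13:15–13:45.

08:45–10:45, 11:30–13:00, 13:15–13:45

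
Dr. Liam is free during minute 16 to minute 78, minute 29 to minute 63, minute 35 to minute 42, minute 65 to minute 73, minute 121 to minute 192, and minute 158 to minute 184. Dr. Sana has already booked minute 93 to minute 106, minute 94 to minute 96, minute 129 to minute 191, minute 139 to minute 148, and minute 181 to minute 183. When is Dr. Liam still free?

minute 16 to minute 78, minute 121 to minute 129, minute 191 to minute 192

A, merged: minute 16 to minute 78, minute 121 to minute 192.
B, merged: minute 93 to minute 106, minute 129 to minute 191.
minute 16 to minute 78: no B overlap → unchanged.
minute 121 to minute 192 minus B → minute 121 to minute 129, minute 191 to minute 192.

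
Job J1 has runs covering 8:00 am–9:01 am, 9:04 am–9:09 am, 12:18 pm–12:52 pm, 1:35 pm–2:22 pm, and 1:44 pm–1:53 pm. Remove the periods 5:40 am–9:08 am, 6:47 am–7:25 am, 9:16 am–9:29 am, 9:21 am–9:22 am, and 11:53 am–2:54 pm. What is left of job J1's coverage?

A, merged: 8:00 am-9:01 am, 9:04 am-9:09 am, 12:18 pm-12:52 pm, 1:35 pm-2:22 pm.
B, merged: 5:40 am-9:08 am, 9:16 am-9:29 am, 11:53 am-2:54 pm.
8:00 am-9:01 am lies entirely inside B → drops out.
9:04 am-9:09 am with B removed leaves 9:08 am-9:09 am.
12:18 pm-12:52 pm lies entirely inside B → drops out.
1:35 pm-2:22 pm lies entirely inside B → drops out.

9:08 am-9:09 am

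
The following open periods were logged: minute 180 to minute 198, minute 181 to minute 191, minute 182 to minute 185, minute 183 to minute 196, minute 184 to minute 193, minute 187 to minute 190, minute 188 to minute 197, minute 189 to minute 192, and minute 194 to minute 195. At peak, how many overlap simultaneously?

7

Walk the sorted start/end points keeping a running depth.
The depth first hits 7 at minute 189.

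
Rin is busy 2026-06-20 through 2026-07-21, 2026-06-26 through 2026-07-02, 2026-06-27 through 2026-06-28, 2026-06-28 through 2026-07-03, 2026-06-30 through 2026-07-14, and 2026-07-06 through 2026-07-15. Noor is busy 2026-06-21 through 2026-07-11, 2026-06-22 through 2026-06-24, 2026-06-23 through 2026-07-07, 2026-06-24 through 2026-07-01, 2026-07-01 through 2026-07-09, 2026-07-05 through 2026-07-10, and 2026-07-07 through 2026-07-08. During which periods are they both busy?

First set merges to 2026-06-20 through 2026-07-21.
Second set merges to 2026-06-21 through 2026-07-11.
2026-06-20 through 2026-07-21 overlaps B on 2026-06-21 through 2026-07-11.

2026-06-21 through 2026-07-11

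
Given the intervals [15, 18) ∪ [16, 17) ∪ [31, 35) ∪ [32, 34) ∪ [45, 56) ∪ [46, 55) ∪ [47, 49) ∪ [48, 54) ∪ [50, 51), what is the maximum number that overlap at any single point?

4

Sweep endpoints in order; track running count of active intervals.
Peak of 4 reached at 48.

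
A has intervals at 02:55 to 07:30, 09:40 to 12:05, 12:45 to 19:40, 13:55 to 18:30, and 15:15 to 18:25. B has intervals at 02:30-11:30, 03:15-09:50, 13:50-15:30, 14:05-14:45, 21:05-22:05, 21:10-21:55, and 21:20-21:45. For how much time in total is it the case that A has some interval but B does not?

Merge the first list: 02:55–07:30, 09:40–12:05, 12:45–19:40.
Merge the second list: 02:30–11:30, 13:50–15:30, 21:05–22:05.
A \ B = 11:30–12:05, 12:45–13:50, 15:30–19:40.
Total: 35 min + 1 h 5 min + 4 h 10 min = 5 h 50 min.

5 h 50 min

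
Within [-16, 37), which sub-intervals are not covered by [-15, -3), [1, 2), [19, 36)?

After merging, the occupied span is [-15, -3), [1, 2), [19, 36).
Complement within [-16, 37): [-16, -15), [-3, 1), [2, 19), [36, 37).

[-16, -15) ∪ [-3, 1) ∪ [2, 19) ∪ [36, 37)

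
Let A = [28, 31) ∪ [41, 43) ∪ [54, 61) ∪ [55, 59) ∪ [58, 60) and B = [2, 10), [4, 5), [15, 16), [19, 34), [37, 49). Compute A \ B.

Merge the first list: [28, 31), [41, 43), [54, 61).
Merge the second list: [2, 10), [15, 16), [19, 34), [37, 49).
[28, 31): entirely removed.
[41, 43): entirely removed.
[54, 61): nothing removed.

[54, 61)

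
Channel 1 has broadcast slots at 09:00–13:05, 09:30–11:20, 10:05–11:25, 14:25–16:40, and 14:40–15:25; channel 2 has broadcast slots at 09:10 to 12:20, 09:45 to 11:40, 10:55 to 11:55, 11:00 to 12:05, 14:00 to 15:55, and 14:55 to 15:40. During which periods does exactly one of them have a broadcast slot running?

Merge the first list: 09:00-13:05, 14:25-16:40.
Merge the second list: 09:10-12:20, 14:00-15:55.
A but not B: 09:00-09:10, 12:20-13:05, 15:55-16:40.
B but not A: 14:00-14:25.
Combining gives A △ B.

09:00-09:10, 12:20-13:05, 14:00-14:25, 15:55-16:40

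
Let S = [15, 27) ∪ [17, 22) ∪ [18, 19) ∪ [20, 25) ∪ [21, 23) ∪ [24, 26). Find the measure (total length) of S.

Merged: [15, 27).
Length: 12.

12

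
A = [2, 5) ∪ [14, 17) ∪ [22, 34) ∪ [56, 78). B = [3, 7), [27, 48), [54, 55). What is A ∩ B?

[2, 5) ∩ B → [3, 5).
[14, 17) meets no B interval.
[22, 34) ∩ B → [27, 34).
[56, 78) meets no B interval.

[3, 5) ∪ [27, 34)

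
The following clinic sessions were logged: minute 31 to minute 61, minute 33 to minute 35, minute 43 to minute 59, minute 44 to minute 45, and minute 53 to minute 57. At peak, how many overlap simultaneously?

3

At minute 44, 3 of the intervals are simultaneously active.
No point has more.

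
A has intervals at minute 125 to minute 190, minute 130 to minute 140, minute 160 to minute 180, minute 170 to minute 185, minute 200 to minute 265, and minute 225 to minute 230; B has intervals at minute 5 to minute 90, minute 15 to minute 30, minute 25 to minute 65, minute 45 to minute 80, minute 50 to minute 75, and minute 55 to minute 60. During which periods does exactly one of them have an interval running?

A, merged: minute 125 to minute 190, minute 200 to minute 265.
B, merged: minute 5 to minute 90.
A but not B: minute 125 to minute 190, minute 200 to minute 265.
B but not A: minute 5 to minute 90.
Combining gives A △ B.

minute 5 to minute 90, minute 125 to minute 190, minute 200 to minute 265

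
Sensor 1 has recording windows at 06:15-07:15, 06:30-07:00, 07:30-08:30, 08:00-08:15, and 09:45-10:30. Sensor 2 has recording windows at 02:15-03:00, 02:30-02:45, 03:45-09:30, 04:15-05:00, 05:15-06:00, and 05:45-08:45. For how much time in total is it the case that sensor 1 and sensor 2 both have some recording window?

2 h

First set merges to 06:15–07:15, 07:30–08:30, 09:45–10:30.
Second set merges to 02:15–03:00, 03:45–09:30.
A ∩ B = 06:15–07:15, 07:30–08:30.
Total: 1 h + 1 h = 2 h.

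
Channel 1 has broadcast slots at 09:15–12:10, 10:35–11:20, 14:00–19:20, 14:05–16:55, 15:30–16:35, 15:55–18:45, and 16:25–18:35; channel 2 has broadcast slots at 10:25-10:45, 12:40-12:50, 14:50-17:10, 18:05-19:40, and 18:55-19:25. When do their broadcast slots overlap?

10:25–10:45, 14:50–17:10, 18:05–19:20

A, merged: 09:15–12:10, 14:00–19:20.
B, merged: 10:25–10:45, 12:40–12:50, 14:50–17:10, 18:05–19:40.
09:15–12:10 ∩ B → 10:25–10:45.
14:00–19:20 ∩ B → 14:50–17:10, 18:05–19:20.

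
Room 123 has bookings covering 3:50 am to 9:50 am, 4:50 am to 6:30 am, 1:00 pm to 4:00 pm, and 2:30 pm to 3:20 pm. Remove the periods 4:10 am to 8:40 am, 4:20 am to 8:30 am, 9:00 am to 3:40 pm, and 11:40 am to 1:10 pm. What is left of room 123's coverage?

First set merges to 3:50 am-9:50 am, 1:00 pm-4:00 pm.
Second set merges to 4:10 am-8:40 am, 9:00 am-3:40 pm.
3:50 am-9:50 am minus B → 3:50 am-4:10 am, 8:40 am-9:00 am.
1:00 pm-4:00 pm minus B → 3:40 pm-4:00 pm.

3:50 am-4:10 am, 8:40 am-9:00 am, 3:40 pm-4:00 pm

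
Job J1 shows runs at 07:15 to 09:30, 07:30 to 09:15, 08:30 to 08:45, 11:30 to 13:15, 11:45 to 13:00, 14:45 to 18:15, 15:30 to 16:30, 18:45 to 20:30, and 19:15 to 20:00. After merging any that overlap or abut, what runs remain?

07:30-09:15 overlaps/touches 07:15-09:30 → extend to 07:15-09:30.
08:30-08:45 overlaps/touches 07:15-09:30 → extend to 07:15-09:30.
11:30-13:15 is disjoint → start new block.
11:45-13:00 overlaps/touches 11:30-13:15 → extend to 11:30-13:15.
14:45-18:15 is disjoint → start new block.
15:30-16:30 overlaps/touches 14:45-18:15 → extend to 14:45-18:15.
18:45-20:30 is disjoint → start new block.
19:15-20:00 overlaps/touches 18:45-20:30 → extend to 18:45-20:30.

07:15-09:30, 11:30-13:15, 14:45-18:15, 18:45-20:30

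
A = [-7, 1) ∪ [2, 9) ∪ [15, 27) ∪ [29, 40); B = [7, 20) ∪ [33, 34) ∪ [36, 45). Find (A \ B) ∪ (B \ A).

[-7, 1) ∪ [2, 7) ∪ [9, 15) ∪ [20, 27) ∪ [29, 33) ∪ [34, 36) ∪ [40, 45)

Only in the first: [-7, 1), [2, 7), [20, 27), [29, 33), [34, 36).
Only in the second: [9, 15), [40, 45).
Together these are the periods covered by exactly one.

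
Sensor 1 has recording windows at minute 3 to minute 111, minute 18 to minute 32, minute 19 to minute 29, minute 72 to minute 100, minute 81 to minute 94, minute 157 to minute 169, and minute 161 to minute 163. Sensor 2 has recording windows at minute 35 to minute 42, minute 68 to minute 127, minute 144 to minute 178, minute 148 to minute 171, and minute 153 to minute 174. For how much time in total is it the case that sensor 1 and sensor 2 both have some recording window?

Merge the first list: minute 3 to minute 111, minute 157 to minute 169.
Merge the second list: minute 35 to minute 42, minute 68 to minute 127, minute 144 to minute 178.
A ∩ B = minute 35 to minute 42, minute 68 to minute 111, minute 157 to minute 169.
Total: 7 minutes + 43 minutes + 12 minutes = 62 minutes.

62 minutes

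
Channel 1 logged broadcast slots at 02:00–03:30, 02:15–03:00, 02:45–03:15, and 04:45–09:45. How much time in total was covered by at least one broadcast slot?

6 h 30 min

Merged: 02:00-03:30, 04:45-09:45.
Lengths: 1 h 30 min + 5 h = 6 h 30 min.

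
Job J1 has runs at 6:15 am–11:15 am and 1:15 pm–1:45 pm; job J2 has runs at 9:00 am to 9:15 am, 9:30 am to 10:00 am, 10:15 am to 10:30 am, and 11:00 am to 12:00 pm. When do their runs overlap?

9:00 am–9:15 am, 9:30 am–10:00 am, 10:15 am–10:30 am, 11:00 am–11:15 am

6:15 am–11:15 am overlaps B on 9:00 am–9:15 am, 9:30 am–10:00 am, 10:15 am–10:30 am, 11:00 am–11:15 am.
1:15 pm–1:45 pm falls entirely outside B.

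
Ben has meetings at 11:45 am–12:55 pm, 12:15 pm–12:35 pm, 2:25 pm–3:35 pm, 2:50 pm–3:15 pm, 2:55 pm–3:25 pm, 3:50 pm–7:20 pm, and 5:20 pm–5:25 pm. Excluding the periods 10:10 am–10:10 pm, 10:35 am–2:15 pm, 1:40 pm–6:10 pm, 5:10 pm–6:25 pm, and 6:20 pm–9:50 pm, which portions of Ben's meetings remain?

A, merged: 11:45 am–12:55 pm, 2:25 pm–3:35 pm, 3:50 pm–7:20 pm.
B, merged: 10:10 am–10:10 pm.
11:45 am–12:55 pm: entirely removed.
2:25 pm–3:35 pm: entirely removed.
3:50 pm–7:20 pm: entirely removed.

none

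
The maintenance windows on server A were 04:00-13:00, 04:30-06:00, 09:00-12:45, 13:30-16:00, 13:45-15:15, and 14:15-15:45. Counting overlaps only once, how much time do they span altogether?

Merged: 04:00-13:00, 13:30-16:00.
Lengths: 9 h + 2 h 30 min = 11 h 30 min.

11 h 30 min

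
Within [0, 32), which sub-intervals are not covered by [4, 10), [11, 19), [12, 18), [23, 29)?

[0, 4) ∪ [10, 11) ∪ [19, 23) ∪ [29, 32)

Covered (merged): [4, 10), [11, 19), [23, 29).
Complement within [0, 32): [0, 4), [10, 11), [19, 23), [29, 32).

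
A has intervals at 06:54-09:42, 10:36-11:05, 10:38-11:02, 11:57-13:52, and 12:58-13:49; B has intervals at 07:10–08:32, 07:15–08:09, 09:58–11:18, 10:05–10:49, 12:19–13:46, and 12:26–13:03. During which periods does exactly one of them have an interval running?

06:54-07:10, 08:32-09:42, 09:58-10:36, 11:05-11:18, 11:57-12:19, 13:46-13:52

First set merges to 06:54-09:42, 10:36-11:05, 11:57-13:52.
Second set merges to 07:10-08:32, 09:58-11:18, 12:19-13:46.
A \ B = 06:54-07:10, 08:32-09:42, 11:57-12:19, 13:46-13:52.
B \ A = 09:58-10:36, 11:05-11:18.
Union of the two gives the symmetric difference.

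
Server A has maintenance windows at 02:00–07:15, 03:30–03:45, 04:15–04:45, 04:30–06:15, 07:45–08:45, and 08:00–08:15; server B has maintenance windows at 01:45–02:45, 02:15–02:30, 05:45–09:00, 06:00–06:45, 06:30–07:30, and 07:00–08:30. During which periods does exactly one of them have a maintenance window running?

Merge the first list: 02:00-07:15, 07:45-08:45.
Merge the second list: 01:45-02:45, 05:45-09:00.
Only in the first: 02:45-05:45.
Only in the second: 01:45-02:00, 07:15-07:45, 08:45-09:00.
Together these are the periods covered by exactly one.

01:45-02:00, 02:45-05:45, 07:15-07:45, 08:45-09:00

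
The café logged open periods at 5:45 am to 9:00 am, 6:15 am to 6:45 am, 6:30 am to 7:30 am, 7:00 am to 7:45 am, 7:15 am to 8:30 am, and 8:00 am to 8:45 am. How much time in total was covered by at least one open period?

Merged: 5:45 am–9:00 am.
Length: 3 h 15 min.

3 h 15 min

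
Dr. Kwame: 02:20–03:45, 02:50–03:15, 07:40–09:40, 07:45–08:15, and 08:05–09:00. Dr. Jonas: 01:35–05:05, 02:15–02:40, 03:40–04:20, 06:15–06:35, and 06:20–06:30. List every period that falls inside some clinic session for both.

02:20–03:45

Merge the first list: 02:20–03:45, 07:40–09:40.
Merge the second list: 01:35–05:05, 06:15–06:35.
02:20–03:45 ∩ B → 02:20–03:45.
07:40–09:40 meets no B interval.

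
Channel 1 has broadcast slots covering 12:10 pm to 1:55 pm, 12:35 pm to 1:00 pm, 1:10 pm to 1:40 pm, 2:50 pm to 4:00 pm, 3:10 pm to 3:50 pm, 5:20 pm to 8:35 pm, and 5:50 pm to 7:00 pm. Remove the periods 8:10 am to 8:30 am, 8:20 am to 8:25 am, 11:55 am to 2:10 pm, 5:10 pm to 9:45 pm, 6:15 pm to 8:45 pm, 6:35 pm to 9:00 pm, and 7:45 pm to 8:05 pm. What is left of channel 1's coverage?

2:50 pm–4:00 pm

A, merged: 12:10 pm–1:55 pm, 2:50 pm–4:00 pm, 5:20 pm–8:35 pm.
B, merged: 8:10 am–8:30 am, 11:55 am–2:10 pm, 5:10 pm–9:45 pm.
12:10 pm–1:55 pm: entirely removed.
2:50 pm–4:00 pm: nothing removed.
5:20 pm–8:35 pm: entirely removed.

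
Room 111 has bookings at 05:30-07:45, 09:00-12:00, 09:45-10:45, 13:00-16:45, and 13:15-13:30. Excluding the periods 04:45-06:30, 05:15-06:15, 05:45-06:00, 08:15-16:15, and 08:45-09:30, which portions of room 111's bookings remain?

06:30-07:45, 16:15-16:45

A, merged: 05:30-07:45, 09:00-12:00, 13:00-16:45.
B, merged: 04:45-06:30, 08:15-16:15.
05:30-07:45 \ B = 06:30-07:45.
09:00-12:00: entirely removed.
13:00-16:45 \ B = 16:15-16:45.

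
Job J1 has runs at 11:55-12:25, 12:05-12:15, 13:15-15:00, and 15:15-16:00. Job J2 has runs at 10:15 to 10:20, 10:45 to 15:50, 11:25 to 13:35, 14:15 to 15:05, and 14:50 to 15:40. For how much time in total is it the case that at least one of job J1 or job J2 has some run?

5 h 20 min

Merge the first list: 11:55–12:25, 13:15–15:00, 15:15–16:00.
Merge the second list: 10:15–10:20, 10:45–15:50.
A ∪ B = 10:15–10:20, 10:45–16:00.
Total: 5 min + 5 h 15 min = 5 h 20 min.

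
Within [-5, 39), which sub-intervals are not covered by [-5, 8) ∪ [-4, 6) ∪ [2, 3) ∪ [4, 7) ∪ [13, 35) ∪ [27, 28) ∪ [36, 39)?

Covered (merged): [-5, 8), [13, 35), [36, 39).
Complement within [-5, 39): [8, 13), [35, 36).

[8, 13) ∪ [35, 36)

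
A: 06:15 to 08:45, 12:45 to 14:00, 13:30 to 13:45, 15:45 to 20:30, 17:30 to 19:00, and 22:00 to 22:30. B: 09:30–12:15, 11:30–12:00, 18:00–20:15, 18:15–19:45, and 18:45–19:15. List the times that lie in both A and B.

18:00–20:15

Merge the first list: 06:15–08:45, 12:45–14:00, 15:45–20:30, 22:00–22:30.
Merge the second list: 09:30–12:15, 18:00–20:15.
06:15–08:45 falls entirely outside B.
12:45–14:00 falls entirely outside B.
15:45–20:30 overlaps B on 18:00–20:15.
22:00–22:30 falls entirely outside B.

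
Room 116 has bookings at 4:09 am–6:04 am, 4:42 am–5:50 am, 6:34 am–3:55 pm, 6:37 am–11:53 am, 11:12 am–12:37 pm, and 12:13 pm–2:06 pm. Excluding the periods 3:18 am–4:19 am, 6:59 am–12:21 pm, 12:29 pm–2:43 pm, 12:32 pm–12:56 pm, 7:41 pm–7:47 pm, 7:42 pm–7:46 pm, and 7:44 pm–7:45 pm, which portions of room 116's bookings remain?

4:19 am–6:04 am, 6:34 am–6:59 am, 12:21 pm–12:29 pm, 2:43 pm–3:55 pm

A, merged: 4:09 am–6:04 am, 6:34 am–3:55 pm.
B, merged: 3:18 am–4:19 am, 6:59 am–12:21 pm, 12:29 pm–2:43 pm, 7:41 pm–7:47 pm.
4:09 am–6:04 am minus B → 4:19 am–6:04 am.
6:34 am–3:55 pm minus B → 6:34 am–6:59 am, 12:21 pm–12:29 pm, 2:43 pm–3:55 pm.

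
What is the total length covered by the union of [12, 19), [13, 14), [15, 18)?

Merged: [12, 19).
Length: 7.

7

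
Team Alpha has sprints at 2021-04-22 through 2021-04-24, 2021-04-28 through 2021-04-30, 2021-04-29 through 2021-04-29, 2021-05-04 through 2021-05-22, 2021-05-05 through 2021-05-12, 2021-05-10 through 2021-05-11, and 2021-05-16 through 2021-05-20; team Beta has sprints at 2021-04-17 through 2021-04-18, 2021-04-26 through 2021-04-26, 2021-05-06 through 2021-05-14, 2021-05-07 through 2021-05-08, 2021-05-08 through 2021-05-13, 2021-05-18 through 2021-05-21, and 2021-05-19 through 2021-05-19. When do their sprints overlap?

2021-05-06 through 2021-05-14, 2021-05-18 through 2021-05-21

First set merges to 2021-04-22 through 2021-04-24, 2021-04-28 through 2021-04-30, 2021-05-04 through 2021-05-22.
Second set merges to 2021-04-17 through 2021-04-18, 2021-04-26 through 2021-04-26, 2021-05-06 through 2021-05-14, 2021-05-18 through 2021-05-21.
2021-04-22 through 2021-04-24: no overlap with the second set.
2021-04-28 through 2021-04-30: no overlap with the second set.
2021-05-04 through 2021-05-22 meets the second set on 2021-05-06 through 2021-05-14, 2021-05-18 through 2021-05-21.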